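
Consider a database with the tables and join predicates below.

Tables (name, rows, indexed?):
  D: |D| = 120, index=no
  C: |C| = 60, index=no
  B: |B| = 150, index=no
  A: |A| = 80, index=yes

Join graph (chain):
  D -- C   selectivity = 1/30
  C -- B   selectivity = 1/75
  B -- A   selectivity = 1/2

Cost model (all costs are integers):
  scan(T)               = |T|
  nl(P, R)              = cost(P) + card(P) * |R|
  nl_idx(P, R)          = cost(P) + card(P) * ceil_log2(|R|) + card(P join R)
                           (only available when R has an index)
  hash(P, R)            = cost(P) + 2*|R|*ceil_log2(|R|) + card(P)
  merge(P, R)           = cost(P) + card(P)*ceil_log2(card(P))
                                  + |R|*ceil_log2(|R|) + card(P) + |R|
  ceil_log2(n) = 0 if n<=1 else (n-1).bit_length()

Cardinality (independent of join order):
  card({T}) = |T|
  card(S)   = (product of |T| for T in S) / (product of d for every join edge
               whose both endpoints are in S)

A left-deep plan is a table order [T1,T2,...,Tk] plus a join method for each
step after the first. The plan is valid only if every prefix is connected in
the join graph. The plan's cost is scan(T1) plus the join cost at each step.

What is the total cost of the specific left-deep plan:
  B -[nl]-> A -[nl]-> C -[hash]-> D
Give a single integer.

step 1: scan B: cost=150, card=150
step 2: join A via nl
    card(P join A) = 150*80/(2) = 6000
    cost = 150 + 150*80 = 12150
step 3: join C via nl
    card(P join C) = 6000*60/(75) = 4800
    cost = 12150 + 6000*60 = 372150
step 4: join D via hash
    card(P join D) = 4800*120/(30) = 19200
    cost = 372150 + 2*120*7 + 4800 = 378630

378630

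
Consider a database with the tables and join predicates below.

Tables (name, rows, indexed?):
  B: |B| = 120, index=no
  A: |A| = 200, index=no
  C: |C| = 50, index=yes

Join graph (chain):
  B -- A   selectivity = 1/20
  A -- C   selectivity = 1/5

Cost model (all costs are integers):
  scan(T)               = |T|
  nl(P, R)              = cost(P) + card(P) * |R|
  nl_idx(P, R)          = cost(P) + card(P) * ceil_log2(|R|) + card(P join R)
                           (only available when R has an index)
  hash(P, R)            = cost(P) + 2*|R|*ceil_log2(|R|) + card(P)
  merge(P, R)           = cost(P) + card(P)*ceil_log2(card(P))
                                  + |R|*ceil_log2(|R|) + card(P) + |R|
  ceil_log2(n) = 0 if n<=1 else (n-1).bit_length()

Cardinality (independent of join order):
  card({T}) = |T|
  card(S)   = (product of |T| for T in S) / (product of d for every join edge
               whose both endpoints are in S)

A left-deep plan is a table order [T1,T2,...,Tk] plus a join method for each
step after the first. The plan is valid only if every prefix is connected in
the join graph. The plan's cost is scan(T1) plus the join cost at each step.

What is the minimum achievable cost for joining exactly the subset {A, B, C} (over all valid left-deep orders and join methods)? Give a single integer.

Selinger DP over subsets of {A,B,C}:
  {B}: scan cost=120, card=120
  {A}: scan cost=200, card=200
  {C}: scan cost=50, card=50
  {AB}: card=1200; try (B,hash)→2080, (A,merge)→2880, (B,merge)→2960, (A,hash)→3440, (A,nl)→24120, (B,nl)→24200; best=2080 via (B,hash)
  {AC}: card=2000; try (C,hash)→1000, (A,merge)→2200, (C,merge)→2350, (A,hash)→3300, (C,nl_idx)→3400, (A,nl)→10050 …(+1); best=1000 via (C,hash)
  {ABC}: card=12000; try (C,hash)→3880, (B,hash)→4680, (C,merge)→16830, (C,nl_idx)→21280, (B,merge)→25960, (C,nl)→62080 …(+1); best=3880 via (C,hash)

3880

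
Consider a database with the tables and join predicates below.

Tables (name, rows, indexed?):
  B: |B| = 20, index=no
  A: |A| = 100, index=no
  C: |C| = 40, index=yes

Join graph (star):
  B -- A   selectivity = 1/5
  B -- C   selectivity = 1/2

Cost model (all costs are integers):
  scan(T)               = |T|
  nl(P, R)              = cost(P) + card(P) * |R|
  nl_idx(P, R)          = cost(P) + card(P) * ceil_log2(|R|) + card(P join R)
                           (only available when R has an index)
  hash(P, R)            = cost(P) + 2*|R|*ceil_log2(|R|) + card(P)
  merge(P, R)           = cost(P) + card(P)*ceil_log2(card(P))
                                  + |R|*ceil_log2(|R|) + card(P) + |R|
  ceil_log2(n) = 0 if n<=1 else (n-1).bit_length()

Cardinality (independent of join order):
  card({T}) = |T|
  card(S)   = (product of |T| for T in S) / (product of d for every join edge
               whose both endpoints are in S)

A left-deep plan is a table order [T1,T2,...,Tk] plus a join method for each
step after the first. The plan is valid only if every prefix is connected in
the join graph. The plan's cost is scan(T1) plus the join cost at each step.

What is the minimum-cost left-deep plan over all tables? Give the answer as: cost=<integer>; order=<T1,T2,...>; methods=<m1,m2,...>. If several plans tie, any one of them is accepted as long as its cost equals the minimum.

Selinger DP (subsets sized 1..n):
  {B}: scan cost=20, card=20
  {A}: scan cost=100, card=100
  {C}: scan cost=40, card=40
  {AB}: card=400; try (B,hash)→400, (A,merge)→940, (B,merge)→1020, (A,hash)→1440, (A,nl)→2020, (B,nl)→2100; best=400 via (B,hash)
  {BC}: card=400; try (B,hash)→280, (C,merge)→420, (B,merge)→440, (C,hash)→520, (C,nl_idx)→540, (C,nl)→820 …(+1); best=280 via (B,hash)
  {ABC}: card=8000; try (C,hash)→1280, (A,hash)→2080, (C,merge)→4680, (A,merge)→5080, (C,nl_idx)→10800, (C,nl)→16400 …(+1); best=1280 via (C,hash)

cost=1280; order=A,B,C; methods=hash,hash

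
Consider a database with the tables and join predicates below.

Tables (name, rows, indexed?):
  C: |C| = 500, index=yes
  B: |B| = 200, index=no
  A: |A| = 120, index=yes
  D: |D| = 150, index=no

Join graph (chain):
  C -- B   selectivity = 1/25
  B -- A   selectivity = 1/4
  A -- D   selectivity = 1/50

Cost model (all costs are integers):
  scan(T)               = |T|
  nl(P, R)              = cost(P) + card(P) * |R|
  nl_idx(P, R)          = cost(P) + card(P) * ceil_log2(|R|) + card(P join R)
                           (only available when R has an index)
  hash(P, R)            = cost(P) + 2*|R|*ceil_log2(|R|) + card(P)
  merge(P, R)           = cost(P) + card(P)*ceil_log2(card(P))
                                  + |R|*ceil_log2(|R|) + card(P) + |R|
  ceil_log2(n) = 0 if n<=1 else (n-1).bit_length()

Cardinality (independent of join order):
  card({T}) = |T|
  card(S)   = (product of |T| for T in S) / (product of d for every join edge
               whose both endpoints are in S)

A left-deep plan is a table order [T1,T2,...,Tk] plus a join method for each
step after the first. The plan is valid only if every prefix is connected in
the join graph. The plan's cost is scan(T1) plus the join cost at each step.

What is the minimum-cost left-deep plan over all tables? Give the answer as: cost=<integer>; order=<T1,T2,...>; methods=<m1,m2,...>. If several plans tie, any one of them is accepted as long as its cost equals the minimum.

Selinger DP (subsets sized 1..n):
  {C}: scan cost=500, card=500
  {B}: scan cost=200, card=200
  {A}: scan cost=120, card=120
  {D}: scan cost=150, card=150
  {BC}: card=4000; try (B,hash)→4200, (C,nl_idx)→6000, (C,merge)→7000, (B,merge)→7300, (C,hash)→9400, (C,nl)→100200 …(+1); best=4200 via (B,hash)
  {AB}: card=6000; try (A,hash)→2080, (B,merge)→2880, (A,merge)→2960, (B,hash)→3440, (A,nl_idx)→7600, (B,nl)→24120 …(+1); best=2080 via (A,hash)
  {AD}: card=360; try (A,nl_idx)→1560, (A,hash)→1980, (D,merge)→2430, (A,merge)→2460, (D,hash)→2640, (D,nl)→18120 …(+1); best=1560 via (A,nl_idx)
  {ABC}: card=120000; try (A,hash)→9880, (C,hash)→17080, (A,merge)→57160, (C,merge)→91080, (A,nl_idx)→152200, (C,nl_idx)→176080 …(+2); best=9880 via (A,hash)
  {ABD}: card=18000; try (B,hash)→5120, (B,merge)→6960, (D,hash)→10480, (B,nl)→73560, (D,merge)→87430, (D,nl)→902080; best=5120 via (B,hash)
  {ABCD}: card=360000; try (C,hash)→32120, (D,hash)→132280, (C,merge)→298120, (C,nl_idx)→527120, (D,merge)→2171230, (C,nl)→9005120 …(+1); best=32120 via (C,hash)

cost=32120; order=D,A,B,C; methods=nl_idx,hash,hash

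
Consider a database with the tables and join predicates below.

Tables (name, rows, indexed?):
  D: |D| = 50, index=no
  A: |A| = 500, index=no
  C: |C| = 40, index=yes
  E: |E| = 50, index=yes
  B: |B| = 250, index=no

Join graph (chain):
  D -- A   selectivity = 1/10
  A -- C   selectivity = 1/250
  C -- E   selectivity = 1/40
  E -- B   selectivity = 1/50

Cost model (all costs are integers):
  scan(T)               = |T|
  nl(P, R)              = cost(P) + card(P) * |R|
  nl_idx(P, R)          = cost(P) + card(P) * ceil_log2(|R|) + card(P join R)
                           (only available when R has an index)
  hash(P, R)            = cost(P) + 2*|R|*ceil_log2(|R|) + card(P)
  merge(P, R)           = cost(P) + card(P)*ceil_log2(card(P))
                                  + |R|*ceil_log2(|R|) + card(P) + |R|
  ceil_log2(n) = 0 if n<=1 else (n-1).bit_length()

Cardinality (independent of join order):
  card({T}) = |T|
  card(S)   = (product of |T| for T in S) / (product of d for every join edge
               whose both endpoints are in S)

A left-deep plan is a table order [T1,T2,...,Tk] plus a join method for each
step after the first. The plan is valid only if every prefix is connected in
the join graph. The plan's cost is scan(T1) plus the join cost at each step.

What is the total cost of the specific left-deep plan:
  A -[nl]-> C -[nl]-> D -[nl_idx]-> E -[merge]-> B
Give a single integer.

step 1: scan A: cost=500, card=500
step 2: join C via nl
    card(P join C) = 500*40/(250) = 80
    cost = 500 + 500*40 = 20500
step 3: join D via nl
    card(P join D) = 80*50/(10) = 400
    cost = 20500 + 80*50 = 24500
step 4: join E via nl_idx
    card(P join E) = 400*50/(40) = 500
    cost = 24500 + 400*6 + 500 = 27400
step 5: join B via merge
    card(P join B) = 500*250/(50) = 2500
    cost = 27400 + 500*9 + 250*8 + 500 + 250 = 34650

34650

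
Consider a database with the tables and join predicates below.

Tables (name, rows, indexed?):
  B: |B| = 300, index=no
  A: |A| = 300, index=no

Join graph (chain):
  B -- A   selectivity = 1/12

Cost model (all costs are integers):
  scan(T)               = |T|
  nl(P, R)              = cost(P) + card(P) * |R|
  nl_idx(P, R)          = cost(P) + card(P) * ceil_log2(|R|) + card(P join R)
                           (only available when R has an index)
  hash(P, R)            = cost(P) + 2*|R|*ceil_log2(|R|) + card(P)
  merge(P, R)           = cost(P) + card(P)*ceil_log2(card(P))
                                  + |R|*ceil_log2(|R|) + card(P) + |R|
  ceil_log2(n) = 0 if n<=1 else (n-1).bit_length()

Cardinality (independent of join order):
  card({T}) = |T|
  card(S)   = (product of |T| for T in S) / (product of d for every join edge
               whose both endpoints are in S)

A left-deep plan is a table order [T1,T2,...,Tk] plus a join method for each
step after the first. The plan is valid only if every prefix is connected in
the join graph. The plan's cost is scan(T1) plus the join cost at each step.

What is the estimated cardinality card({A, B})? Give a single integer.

7500

Tables in S: A(300), B(300)
Edges inside S: B-A(d=12)
numerator = 300 * 300 = 90000
denominator = 12 = 12
card(S) = 90000 / 12 = 7500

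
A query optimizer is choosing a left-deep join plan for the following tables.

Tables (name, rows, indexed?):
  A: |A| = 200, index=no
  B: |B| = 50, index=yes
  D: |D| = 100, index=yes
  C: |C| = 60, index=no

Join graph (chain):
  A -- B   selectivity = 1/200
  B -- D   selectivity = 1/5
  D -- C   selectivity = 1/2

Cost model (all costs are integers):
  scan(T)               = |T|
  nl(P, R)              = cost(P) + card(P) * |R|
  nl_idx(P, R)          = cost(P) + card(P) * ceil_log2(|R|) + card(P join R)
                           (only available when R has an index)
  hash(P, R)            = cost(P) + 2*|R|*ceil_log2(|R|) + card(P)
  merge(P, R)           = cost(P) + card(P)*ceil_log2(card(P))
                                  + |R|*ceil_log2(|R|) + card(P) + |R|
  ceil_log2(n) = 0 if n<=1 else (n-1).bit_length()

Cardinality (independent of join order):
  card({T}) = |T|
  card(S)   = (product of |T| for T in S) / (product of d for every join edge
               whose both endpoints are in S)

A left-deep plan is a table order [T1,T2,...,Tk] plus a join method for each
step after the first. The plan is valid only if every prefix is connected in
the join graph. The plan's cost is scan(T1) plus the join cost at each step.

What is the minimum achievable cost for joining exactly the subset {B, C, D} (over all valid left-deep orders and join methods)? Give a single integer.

Selinger DP over subsets of {B,C,D}:
  {B}: scan cost=50, card=50
  {D}: scan cost=100, card=100
  {C}: scan cost=60, card=60
  {BD}: card=1000; try (B,hash)→800, (D,merge)→1200, (B,merge)→1250, (D,nl_idx)→1400, (D,hash)→1500, (B,nl_idx)→1700 …(+2); best=800 via (B,hash)
  {CD}: card=3000; try (C,hash)→920, (D,merge)→1280, (C,merge)→1320, (D,hash)→1520, (D,nl_idx)→3480, (D,nl)→6060 …(+1); best=920 via (C,hash)
  {BCD}: card=30000; try (C,hash)→2520, (B,hash)→4520, (C,merge)→12220, (B,merge)→40270, (B,nl_idx)→48920, (C,nl)→60800 …(+1); best=2520 via (C,hash)

2520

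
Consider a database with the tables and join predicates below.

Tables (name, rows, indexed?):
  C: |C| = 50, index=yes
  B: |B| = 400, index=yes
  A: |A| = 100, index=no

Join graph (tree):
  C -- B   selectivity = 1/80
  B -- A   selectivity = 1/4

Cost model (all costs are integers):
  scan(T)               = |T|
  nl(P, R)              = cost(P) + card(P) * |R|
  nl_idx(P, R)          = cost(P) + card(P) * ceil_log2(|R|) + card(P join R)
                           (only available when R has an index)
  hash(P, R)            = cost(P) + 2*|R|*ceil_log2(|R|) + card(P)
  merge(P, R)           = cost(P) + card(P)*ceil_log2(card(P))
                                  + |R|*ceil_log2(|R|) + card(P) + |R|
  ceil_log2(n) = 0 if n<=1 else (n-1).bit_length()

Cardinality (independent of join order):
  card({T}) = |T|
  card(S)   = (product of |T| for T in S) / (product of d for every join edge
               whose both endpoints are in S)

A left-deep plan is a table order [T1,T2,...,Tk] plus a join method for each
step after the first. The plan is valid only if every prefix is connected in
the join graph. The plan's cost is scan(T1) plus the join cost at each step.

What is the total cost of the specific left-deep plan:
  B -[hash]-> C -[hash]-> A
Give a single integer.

step 1: scan B: cost=400, card=400
step 2: join C via hash
    card(P join C) = 400*50/(80) = 250
    cost = 400 + 2*50*6 + 400 = 1400
step 3: join A via hash
    card(P join A) = 250*100/(4) = 6250
    cost = 1400 + 2*100*7 + 250 = 3050

3050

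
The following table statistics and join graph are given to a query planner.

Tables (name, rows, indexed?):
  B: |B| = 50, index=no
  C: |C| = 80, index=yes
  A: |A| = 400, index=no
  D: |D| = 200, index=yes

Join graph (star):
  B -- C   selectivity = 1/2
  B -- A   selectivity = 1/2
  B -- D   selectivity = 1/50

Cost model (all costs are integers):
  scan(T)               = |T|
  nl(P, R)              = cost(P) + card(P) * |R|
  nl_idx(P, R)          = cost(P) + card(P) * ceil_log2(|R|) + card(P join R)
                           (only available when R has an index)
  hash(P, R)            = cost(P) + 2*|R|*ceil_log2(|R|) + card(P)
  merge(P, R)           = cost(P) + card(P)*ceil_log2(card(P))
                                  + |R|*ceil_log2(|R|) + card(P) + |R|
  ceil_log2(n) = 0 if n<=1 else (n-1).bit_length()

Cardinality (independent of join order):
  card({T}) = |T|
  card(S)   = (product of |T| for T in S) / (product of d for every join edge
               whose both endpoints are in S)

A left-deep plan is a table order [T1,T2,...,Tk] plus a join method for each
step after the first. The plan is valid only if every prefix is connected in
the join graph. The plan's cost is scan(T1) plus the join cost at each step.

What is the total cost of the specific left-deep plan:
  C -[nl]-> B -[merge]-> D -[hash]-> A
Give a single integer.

step 1: scan C: cost=80, card=80
step 2: join B via nl
    card(P join B) = 80*50/(2) = 2000
    cost = 80 + 80*50 = 4080
step 3: join D via merge
    card(P join D) = 2000*200/(50) = 8000
    cost = 4080 + 2000*11 + 200*8 + 2000 + 200 = 29880
step 4: join A via hash
    card(P join A) = 8000*400/(2) = 1600000
    cost = 29880 + 2*400*9 + 8000 = 45080

45080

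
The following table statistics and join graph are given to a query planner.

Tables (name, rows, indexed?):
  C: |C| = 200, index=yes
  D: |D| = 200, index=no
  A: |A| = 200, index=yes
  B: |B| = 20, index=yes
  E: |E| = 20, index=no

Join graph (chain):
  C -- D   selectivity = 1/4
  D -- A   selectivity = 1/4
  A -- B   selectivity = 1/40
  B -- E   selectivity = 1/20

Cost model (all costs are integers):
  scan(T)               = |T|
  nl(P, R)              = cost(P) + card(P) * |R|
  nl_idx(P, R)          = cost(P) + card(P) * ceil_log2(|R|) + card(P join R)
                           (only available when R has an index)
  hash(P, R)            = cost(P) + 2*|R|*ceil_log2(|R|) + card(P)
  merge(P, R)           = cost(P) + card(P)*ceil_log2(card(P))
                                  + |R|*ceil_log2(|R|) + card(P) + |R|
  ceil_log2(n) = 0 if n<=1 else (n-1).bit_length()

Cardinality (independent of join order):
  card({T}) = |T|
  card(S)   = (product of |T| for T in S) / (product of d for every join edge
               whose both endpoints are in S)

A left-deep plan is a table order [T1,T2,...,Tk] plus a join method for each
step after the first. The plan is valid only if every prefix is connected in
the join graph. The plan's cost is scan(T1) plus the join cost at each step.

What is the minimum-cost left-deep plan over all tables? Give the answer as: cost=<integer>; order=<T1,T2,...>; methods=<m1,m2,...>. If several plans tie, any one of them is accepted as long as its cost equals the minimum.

Selinger DP (subsets sized 1..n):
  {C}: scan cost=200, card=200
  {D}: scan cost=200, card=200
  {A}: scan cost=200, card=200
  {B}: scan cost=20, card=20
  {E}: scan cost=20, card=20
  {CD}: card=10000; try (D,hash)→3600, (C,hash)→3600, (D,merge)→3800, (C,merge)→3800, (C,nl_idx)→11800, (D,nl)→40200 …(+1); best=3600 via (D,hash)
  {AD}: card=10000; try (D,hash)→3600, (A,hash)→3600, (D,merge)→3800, (A,merge)→3800, (A,nl_idx)→11800, (D,nl)→40200 …(+1); best=3600 via (D,hash)
  {AB}: card=100; try (A,nl_idx)→280, (B,hash)→600, (B,nl_idx)→1300, (A,merge)→1940, (B,merge)→2120, (A,hash)→3240 …(+2); best=280 via (A,nl_idx)
  {BE}: card=20; try (B,nl_idx)→140, (E,hash)→240, (B,hash)→240, (E,merge)→260, (B,merge)→260, (E,nl)→420 …(+1); best=140 via (B,nl_idx)
  {ACD}: card=500000; try (C,hash)→16800, (A,hash)→16800, (C,merge)→155400, (A,merge)→155400, (C,nl_idx)→583600, (A,nl_idx)→583600 …(+2); best=16800 via (C,hash)
  {ABD}: card=5000; try (D,merge)→2880, (D,hash)→3580, (B,hash)→13800, (D,nl)→20280, (B,nl_idx)→58600, (B,merge)→153720 …(+1); best=2880 via (D,merge)
  {ABE}: card=100; try (A,nl_idx)→400, (E,hash)→580, (E,merge)→1200, (A,merge)→2060, (E,nl)→2280, (A,hash)→3360 …(+1); best=400 via (A,nl_idx)
  {ABCD}: card=250000; try (C,hash)→11080, (C,merge)→74680, (C,nl_idx)→292880, (B,hash)→517000, (C,nl)→1002880, (B,nl_idx)→2766800 …(+2); best=11080 via (C,hash)
  {ABDE}: card=5000; try (D,merge)→3000, (D,hash)→3700, (E,hash)→8080, (D,nl)→20400, (E,merge)→73000, (E,nl)→102880; best=3000 via (D,merge)
  {ABCDE}: card=250000; try (C,hash)→11200, (C,merge)→74800, (E,hash)→261280, (C,nl_idx)→293000, (C,nl)→1003000, (E,merge)→4761200 …(+1); best=11200 via (C,hash)

cost=11200; order=E,B,A,D,C; methods=nl_idx,nl_idx,merge,hash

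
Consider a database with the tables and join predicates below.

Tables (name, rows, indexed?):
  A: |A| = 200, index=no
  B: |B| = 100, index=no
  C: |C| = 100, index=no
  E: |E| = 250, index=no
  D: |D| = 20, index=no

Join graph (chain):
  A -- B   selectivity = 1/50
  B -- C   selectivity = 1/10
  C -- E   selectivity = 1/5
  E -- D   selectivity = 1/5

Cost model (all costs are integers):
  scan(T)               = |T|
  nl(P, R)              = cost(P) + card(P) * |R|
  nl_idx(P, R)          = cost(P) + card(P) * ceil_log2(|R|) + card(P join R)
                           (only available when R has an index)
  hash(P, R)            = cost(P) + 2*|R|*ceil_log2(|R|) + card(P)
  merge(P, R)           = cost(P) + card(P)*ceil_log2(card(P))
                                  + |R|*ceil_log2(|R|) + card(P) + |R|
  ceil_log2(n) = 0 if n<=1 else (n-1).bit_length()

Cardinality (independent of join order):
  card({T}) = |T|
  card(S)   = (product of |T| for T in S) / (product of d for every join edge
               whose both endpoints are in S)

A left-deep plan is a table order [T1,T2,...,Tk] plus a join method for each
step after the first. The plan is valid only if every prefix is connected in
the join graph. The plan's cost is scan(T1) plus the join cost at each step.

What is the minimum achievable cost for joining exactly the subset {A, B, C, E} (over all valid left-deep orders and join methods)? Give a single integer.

11600

Selinger DP over subsets of {A,B,C,E}:
  {A}: scan cost=200, card=200
  {B}: scan cost=100, card=100
  {C}: scan cost=100, card=100
  {E}: scan cost=250, card=250
  {AB}: card=400; try (B,hash)→1800, (A,merge)→2700, (B,merge)→2800, (A,hash)→3400, (A,nl)→20100, (B,nl)→20200; best=1800 via (B,hash)
  {BC}: card=1000; try (C,hash)→1600, (B,hash)→1600, (C,merge)→1700, (B,merge)→1700, (C,nl)→10100, (B,nl)→10100; best=1600 via (C,hash)
  {CE}: card=5000; try (C,hash)→1900, (E,merge)→3150, (C,merge)→3300, (E,hash)→4200, (E,nl)→25100, (C,nl)→25250; best=1900 via (C,hash)
  {ABC}: card=4000; try (C,hash)→3600, (A,hash)→5800, (C,merge)→6600, (A,merge)→14400, (C,nl)→41800, (A,nl)→201600; best=3600 via (C,hash)
  {BCE}: card=50000; try (E,hash)→6600, (B,hash)→8300, (E,merge)→14850, (B,merge)→72700, (E,nl)→251600, (B,nl)→501900; best=6600 via (E,hash)
  {ABCE}: card=200000; try (E,hash)→11600, (E,merge)→57850, (A,hash)→59800, (A,merge)→858400, (E,nl)→1003600, (A,nl)→10006600; best=11600 via (E,hash)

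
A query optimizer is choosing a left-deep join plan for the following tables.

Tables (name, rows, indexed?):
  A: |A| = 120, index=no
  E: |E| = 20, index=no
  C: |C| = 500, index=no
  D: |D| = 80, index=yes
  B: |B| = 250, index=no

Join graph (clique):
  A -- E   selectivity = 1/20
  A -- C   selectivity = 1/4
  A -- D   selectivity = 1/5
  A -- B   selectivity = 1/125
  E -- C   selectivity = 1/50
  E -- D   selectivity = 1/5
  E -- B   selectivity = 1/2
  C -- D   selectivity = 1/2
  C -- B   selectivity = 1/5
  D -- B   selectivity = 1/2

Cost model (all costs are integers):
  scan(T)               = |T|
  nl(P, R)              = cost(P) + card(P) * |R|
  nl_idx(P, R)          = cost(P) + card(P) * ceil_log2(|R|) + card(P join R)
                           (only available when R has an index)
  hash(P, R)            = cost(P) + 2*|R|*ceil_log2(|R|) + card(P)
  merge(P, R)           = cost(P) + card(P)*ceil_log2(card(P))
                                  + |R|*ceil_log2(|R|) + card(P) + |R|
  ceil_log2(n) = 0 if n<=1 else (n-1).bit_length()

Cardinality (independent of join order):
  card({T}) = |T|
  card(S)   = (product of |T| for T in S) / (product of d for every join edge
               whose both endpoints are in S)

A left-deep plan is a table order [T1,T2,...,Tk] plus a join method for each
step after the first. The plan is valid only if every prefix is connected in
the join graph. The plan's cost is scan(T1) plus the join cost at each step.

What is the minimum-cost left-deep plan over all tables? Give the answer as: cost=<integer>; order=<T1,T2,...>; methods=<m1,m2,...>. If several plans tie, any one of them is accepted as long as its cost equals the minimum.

cost=7848; order=C,E,A,B,D; methods=hash,hash,hash,nl_idx

Selinger DP (subsets sized 1..n):
  {A}: scan cost=120, card=120
  {E}: scan cost=20, card=20
  {C}: scan cost=500, card=500
  {D}: scan cost=80, card=80
  {B}: scan cost=250, card=250
  {AE}: card=120; try (E,hash)→440, (A,merge)→1100, (E,merge)→1200, (A,hash)→1720, (A,nl)→2420, (E,nl)→2520; best=440 via (E,hash)
  {AC}: card=15000; try (A,hash)→2680, (C,merge)→6080, (A,merge)→6460, (C,hash)→9240, (C,nl)→60120, (A,nl)→60500; best=2680 via (A,hash)
  {AD}: card=1920; try (D,hash)→1360, (A,merge)→1680, (D,merge)→1720, (A,hash)→1840, (D,nl_idx)→2880, (A,nl)→9680 …(+1); best=1360 via (D,hash)
  {AB}: card=240; try (A,hash)→2180, (B,merge)→3330, (A,merge)→3460, (B,hash)→4240, (B,nl)→30120, (A,nl)→30250; best=2180 via (A,hash)
  {CE}: card=200; try (E,hash)→1200, (C,merge)→5140, (E,merge)→5620, (C,hash)→9040, (C,nl)→10020, (E,nl)→10500; best=1200 via (E,hash)
  {DE}: card=320; try (E,hash)→360, (D,nl_idx)→480, (D,merge)→780, (E,merge)→840, (D,hash)→1160, (D,nl)→1620 …(+1); best=360 via (E,hash)
  {BE}: card=2500; try (E,hash)→700, (B,merge)→2390, (E,merge)→2620, (B,hash)→4040, (B,nl)→5020, (E,nl)→5250; best=700 via (E,hash)
  {CD}: card=20000; try (D,hash)→2120, (C,merge)→5720, (D,merge)→6140, (C,hash)→9160, (D,nl_idx)→24000, (C,nl)→40080 …(+1); best=2120 via (D,hash)
  {BC}: card=25000; try (B,hash)→5000, (C,merge)→7500, (B,merge)→7750, (C,hash)→9500, (C,nl)→125250, (B,nl)→125500; best=5000 via (B,hash)
  {BD}: card=10000; try (D,hash)→1620, (B,merge)→2970, (D,merge)→3140, (B,hash)→4160, (D,nl_idx)→12000, (B,nl)→20080 …(+1); best=1620 via (D,hash)
  {ACE}: card=300; try (A,hash)→3080, (A,merge)→3960, (C,merge)→6400, (C,hash)→9560, (E,hash)→17880, (A,nl)→25200 …(+3); best=3080 via (A,hash)
  {ADE}: card=384; try (D,nl_idx)→1664, (D,hash)→1680, (D,merge)→2040, (A,hash)→2360, (E,hash)→3480, (A,merge)→4520 …(+4); best=1664 via (D,nl_idx)
  {ABE}: card=120; try (E,hash)→2620, (B,merge)→3650, (E,merge)→4460, (B,hash)→4560, (A,hash)→4880, (E,nl)→6980 …(+3); best=2620 via (E,hash)
  {ACD}: card=120000; try (C,hash)→12280, (D,hash)→18800, (A,hash)→23800, (C,merge)→29400, (D,nl_idx)→227680, (D,merge)→228320 …(+4); best=12280 via (C,hash)
  {ABC}: card=6000; try (C,merge)→9340, (C,hash)→11420, (B,hash)→21680, (A,hash)→31680, (C,nl)→122180, (B,merge)→229930 …(+3); best=9340 via (C,merge)
  {ABD}: card=1920; try (D,hash)→3540, (D,merge)→4980, (D,nl_idx)→5780, (B,hash)→7280, (A,hash)→13300, (D,nl)→21380 …(+4); best=3540 via (D,hash)
  {CDE}: card=1600; try (D,hash)→2520, (D,merge)→3640, (D,nl_idx)→4200, (C,merge)→8560, (C,hash)→9680, (D,nl)→17200 …(+4); best=2520 via (D,hash)
  {BCE}: card=5000; try (B,merge)→5250, (B,hash)→5400, (C,hash)→12200, (E,hash)→30200, (C,merge)→38200, (B,nl)→51200 …(+3); best=5250 via (B,merge)
  {BDE}: card=20000; try (D,hash)→4320, (B,hash)→4680, (B,merge)→5810, (E,hash)→11820, (D,merge)→33840, (D,nl_idx)→38200 …(+4); best=4320 via (D,hash)
  {BCD}: card=500000; try (C,hash)→20620, (B,hash)→26120, (D,hash)→31120, (C,merge)→156620, (B,merge)→324370, (D,merge)→405640 …(+4); best=20620 via (C,hash)
  {ACDE}: card=480; try (D,hash)→4500, (D,nl_idx)→5660, (A,hash)→5800, (D,merge)→6720, (C,merge)→10504, (C,hash)→11048 …(+7); best=4500 via (D,hash)
  {ABCE}: card=60; try (B,hash)→7380, (B,merge)→8330, (C,merge)→8580, (C,hash)→11740, (A,hash)→11930, (E,hash)→15540 …(+6); best=7380 via (B,hash)
  {ABDE}: card=192; try (D,nl_idx)→3652, (D,hash)→3860, (D,merge)→4220, (E,hash)→5660, (B,hash)→6048, (B,merge)→7754 …(+7); best=3652 via (D,nl_idx)
  {ABCD}: card=24000; try (C,hash)→14460, (D,hash)→16460, (C,merge)→31580, (D,nl_idx)→75340, (D,merge)→93980, (B,hash)→136280 …(+7); best=14460 via (C,hash)
  {BCDE}: card=20000; try (B,hash)→8120, (D,hash)→11370, (B,merge)→23970, (C,hash)→33320, (D,nl_idx)→60250, (D,merge)→75890 …(+7); best=8120 via (B,hash)
  {ABCDE}: card=48; try (D,nl_idx)→7848, (D,merge)→8440, (D,hash)→8560, (B,hash)→8980, (C,merge)→10380, (B,merge)→11550 …(+10); best=7848 via (D,nl_idx)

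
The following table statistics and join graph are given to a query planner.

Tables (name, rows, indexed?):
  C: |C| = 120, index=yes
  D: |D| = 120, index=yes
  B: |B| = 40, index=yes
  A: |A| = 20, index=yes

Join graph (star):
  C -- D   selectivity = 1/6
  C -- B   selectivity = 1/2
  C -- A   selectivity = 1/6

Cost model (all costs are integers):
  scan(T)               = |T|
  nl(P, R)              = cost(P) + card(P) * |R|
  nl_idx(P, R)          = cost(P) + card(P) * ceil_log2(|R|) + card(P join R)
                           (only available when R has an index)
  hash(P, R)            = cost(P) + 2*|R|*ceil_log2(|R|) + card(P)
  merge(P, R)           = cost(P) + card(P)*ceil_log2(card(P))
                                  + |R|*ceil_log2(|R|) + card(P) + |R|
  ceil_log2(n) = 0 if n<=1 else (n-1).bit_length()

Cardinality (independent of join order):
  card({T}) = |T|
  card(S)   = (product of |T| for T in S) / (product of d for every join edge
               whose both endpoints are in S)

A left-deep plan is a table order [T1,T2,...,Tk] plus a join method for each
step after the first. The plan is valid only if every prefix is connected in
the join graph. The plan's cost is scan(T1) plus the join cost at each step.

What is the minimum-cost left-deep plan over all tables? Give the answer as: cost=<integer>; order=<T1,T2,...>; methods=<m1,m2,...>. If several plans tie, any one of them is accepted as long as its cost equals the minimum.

Selinger DP (subsets sized 1..n):
  {C}: scan cost=120, card=120
  {D}: scan cost=120, card=120
  {B}: scan cost=40, card=40
  {A}: scan cost=20, card=20
  {CD}: card=2400; try (D,hash)→1920, (C,hash)→1920, (D,merge)→2040, (C,merge)→2040, (D,nl_idx)→3360, (C,nl_idx)→3360 …(+2); best=1920 via (D,hash)
  {BC}: card=2400; try (B,hash)→720, (C,merge)→1280, (B,merge)→1360, (C,hash)→1760, (C,nl_idx)→2720, (B,nl_idx)→3240 …(+2); best=720 via (B,hash)
  {AC}: card=400; try (A,hash)→440, (C,nl_idx)→560, (C,merge)→1100, (A,nl_idx)→1120, (A,merge)→1200, (C,hash)→1720 …(+2); best=440 via (A,hash)
  {BCD}: card=48000; try (D,hash)→4800, (B,hash)→4800, (D,merge)→32880, (B,merge)→33400, (B,nl_idx)→64320, (D,nl_idx)→65520 …(+2); best=4800 via (D,hash)
  {ACD}: card=8000; try (D,hash)→2520, (A,hash)→4520, (D,merge)→5400, (D,nl_idx)→11240, (A,nl_idx)→21920, (A,merge)→33240 …(+2); best=2520 via (D,hash)
  {ABC}: card=8000; try (B,hash)→1320, (A,hash)→3320, (B,merge)→4720, (B,nl_idx)→10840, (B,nl)→16440, (A,nl_idx)→20720 …(+2); best=1320 via (B,hash)
  {ABCD}: card=160000; try (D,hash)→11000, (B,hash)→11000, (A,hash)→53000, (D,merge)→114280, (B,merge)→114800, (B,nl_idx)→210520 …(+6); best=11000 via (D,hash)

cost=11000; order=C,A,B,D; methods=hash,hash,hash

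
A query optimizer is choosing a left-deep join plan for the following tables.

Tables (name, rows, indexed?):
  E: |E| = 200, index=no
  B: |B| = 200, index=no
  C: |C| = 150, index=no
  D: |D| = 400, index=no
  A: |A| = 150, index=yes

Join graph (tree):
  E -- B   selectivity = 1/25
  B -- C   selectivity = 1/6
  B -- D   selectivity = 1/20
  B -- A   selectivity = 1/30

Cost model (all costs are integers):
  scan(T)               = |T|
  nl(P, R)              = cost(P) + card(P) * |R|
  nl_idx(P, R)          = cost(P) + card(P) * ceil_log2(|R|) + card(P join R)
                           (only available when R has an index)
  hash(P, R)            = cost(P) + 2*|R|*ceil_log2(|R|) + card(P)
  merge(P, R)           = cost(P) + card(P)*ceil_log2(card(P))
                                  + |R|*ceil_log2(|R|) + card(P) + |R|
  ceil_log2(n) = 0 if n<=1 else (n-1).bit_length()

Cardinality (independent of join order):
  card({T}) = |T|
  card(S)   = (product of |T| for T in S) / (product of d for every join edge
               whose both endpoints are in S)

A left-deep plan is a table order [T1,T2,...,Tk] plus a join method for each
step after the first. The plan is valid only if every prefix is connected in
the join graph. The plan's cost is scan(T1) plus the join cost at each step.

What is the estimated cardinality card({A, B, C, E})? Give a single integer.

200000

Tables in S: A(150), B(200), C(150), E(200)
Edges inside S: E-B(d=25), B-C(d=6), B-A(d=30)
numerator = 150 * 200 * 150 * 200 = 900000000
denominator = 25 * 6 * 30 = 4500
card(S) = 900000000 / 4500 = 200000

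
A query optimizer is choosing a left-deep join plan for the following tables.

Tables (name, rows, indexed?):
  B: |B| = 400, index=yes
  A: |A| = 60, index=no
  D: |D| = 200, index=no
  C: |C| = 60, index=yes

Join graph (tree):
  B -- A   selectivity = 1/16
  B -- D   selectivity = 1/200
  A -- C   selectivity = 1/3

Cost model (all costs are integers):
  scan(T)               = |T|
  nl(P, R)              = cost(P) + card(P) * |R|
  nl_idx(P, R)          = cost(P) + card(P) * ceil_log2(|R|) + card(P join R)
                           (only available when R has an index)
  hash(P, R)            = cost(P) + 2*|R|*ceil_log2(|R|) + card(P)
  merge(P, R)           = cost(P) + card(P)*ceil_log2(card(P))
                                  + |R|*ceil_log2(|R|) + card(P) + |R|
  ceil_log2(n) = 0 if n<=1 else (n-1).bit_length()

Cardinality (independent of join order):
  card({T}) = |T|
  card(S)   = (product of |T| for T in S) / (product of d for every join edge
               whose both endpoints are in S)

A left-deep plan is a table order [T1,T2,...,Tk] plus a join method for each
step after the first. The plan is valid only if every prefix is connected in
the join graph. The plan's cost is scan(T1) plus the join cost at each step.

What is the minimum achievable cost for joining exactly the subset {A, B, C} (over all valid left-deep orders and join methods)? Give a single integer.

Selinger DP over subsets of {A,B,C}:
  {B}: scan cost=400, card=400
  {A}: scan cost=60, card=60
  {C}: scan cost=60, card=60
  {AB}: card=1500; try (A,hash)→1520, (B,nl_idx)→2100, (B,merge)→4480, (A,merge)→4820, (B,hash)→7320, (B,nl)→24060 …(+1); best=1520 via (A,hash)
  {AC}: card=1200; try (C,hash)→840, (A,hash)→840, (C,merge)→900, (A,merge)→900, (C,nl_idx)→1620, (C,nl)→3660 …(+1); best=840 via (C,hash)
  {ABC}: card=30000; try (C,hash)→3740, (B,hash)→9240, (B,merge)→19240, (C,merge)→19940, (C,nl_idx)→40520, (B,nl_idx)→41640 …(+2); best=3740 via (C,hash)

3740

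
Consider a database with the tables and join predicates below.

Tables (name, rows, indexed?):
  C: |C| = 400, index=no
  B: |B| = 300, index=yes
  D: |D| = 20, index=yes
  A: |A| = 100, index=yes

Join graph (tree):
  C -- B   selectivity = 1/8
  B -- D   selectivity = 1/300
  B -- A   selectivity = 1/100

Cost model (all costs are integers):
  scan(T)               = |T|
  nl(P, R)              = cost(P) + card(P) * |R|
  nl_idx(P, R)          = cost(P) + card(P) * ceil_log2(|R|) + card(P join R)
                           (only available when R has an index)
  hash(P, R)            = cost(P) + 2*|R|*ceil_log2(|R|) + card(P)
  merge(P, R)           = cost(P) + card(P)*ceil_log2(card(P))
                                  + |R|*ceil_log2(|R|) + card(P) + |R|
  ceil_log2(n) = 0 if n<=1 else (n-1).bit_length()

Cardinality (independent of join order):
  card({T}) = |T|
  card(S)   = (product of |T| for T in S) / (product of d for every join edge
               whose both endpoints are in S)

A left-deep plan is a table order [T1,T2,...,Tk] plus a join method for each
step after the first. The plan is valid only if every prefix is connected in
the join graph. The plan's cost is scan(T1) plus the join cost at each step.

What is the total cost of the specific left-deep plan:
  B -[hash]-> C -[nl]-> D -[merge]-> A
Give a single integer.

319600

step 1: scan B: cost=300, card=300
step 2: join C via hash
    card(P join C) = 300*400/(8) = 15000
    cost = 300 + 2*400*9 + 300 = 7800
step 3: join D via nl
    card(P join D) = 15000*20/(300) = 1000
    cost = 7800 + 15000*20 = 307800
step 4: join A via merge
    card(P join A) = 1000*100/(100) = 1000
    cost = 307800 + 1000*10 + 100*7 + 1000 + 100 = 319600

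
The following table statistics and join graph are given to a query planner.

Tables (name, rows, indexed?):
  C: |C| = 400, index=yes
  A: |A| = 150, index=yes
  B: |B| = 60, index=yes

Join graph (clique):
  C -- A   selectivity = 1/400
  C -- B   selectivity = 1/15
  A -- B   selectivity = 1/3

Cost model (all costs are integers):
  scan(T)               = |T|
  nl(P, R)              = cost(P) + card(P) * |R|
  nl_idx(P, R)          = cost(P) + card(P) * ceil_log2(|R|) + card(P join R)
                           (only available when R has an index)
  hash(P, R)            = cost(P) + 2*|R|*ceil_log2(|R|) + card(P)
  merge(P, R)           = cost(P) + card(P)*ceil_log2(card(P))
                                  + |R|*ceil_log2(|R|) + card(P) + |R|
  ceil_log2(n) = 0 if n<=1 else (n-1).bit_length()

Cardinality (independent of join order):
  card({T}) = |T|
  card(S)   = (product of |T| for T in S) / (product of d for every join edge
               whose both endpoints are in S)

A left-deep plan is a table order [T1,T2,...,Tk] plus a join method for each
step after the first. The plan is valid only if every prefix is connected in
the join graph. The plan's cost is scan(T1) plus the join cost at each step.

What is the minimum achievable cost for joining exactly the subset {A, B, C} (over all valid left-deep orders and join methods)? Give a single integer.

2520

Selinger DP over subsets of {A,B,C}:
  {C}: scan cost=400, card=400
  {A}: scan cost=150, card=150
  {B}: scan cost=60, card=60
  {AC}: card=150; try (C,nl_idx)→1650, (A,hash)→3200, (A,nl_idx)→3750, (C,merge)→5500, (A,merge)→5750, (C,hash)→7500 …(+2); best=1650 via (C,nl_idx)
  {BC}: card=1600; try (B,hash)→1520, (C,nl_idx)→2200, (B,nl_idx)→4400, (C,merge)→4480, (B,merge)→4820, (C,hash)→7320 …(+2); best=1520 via (B,hash)
  {AB}: card=3000; try (B,hash)→1020, (A,merge)→1830, (B,merge)→1920, (A,hash)→2520, (A,nl_idx)→3540, (B,nl_idx)→4050 …(+2); best=1020 via (B,hash)
  {ABC}: card=200; try (B,hash)→2520, (B,nl_idx)→2750, (B,merge)→3420, (A,hash)→5520, (B,nl)→10650, (C,hash)→11220 …(+6); best=2520 via (B,hash)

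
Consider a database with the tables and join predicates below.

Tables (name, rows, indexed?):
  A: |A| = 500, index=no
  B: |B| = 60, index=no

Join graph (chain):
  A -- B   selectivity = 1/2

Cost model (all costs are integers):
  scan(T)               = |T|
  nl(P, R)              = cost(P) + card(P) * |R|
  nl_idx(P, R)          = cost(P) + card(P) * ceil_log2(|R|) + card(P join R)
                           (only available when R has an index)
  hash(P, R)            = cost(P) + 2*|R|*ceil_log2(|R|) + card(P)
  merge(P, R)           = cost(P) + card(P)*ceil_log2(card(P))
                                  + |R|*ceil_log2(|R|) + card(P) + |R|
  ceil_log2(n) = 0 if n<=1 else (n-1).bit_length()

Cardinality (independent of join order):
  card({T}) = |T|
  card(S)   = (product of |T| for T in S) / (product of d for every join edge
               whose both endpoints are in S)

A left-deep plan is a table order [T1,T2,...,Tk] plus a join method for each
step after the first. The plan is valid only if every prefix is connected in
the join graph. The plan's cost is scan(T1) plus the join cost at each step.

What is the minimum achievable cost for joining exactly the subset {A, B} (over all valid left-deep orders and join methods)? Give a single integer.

1720

Selinger DP over subsets of {A,B}:
  {A}: scan cost=500, card=500
  {B}: scan cost=60, card=60
  {AB}: card=15000; try (B,hash)→1720, (A,merge)→5480, (B,merge)→5920, (A,hash)→9120, (A,nl)→30060, (B,nl)→30500; best=1720 via (B,hash)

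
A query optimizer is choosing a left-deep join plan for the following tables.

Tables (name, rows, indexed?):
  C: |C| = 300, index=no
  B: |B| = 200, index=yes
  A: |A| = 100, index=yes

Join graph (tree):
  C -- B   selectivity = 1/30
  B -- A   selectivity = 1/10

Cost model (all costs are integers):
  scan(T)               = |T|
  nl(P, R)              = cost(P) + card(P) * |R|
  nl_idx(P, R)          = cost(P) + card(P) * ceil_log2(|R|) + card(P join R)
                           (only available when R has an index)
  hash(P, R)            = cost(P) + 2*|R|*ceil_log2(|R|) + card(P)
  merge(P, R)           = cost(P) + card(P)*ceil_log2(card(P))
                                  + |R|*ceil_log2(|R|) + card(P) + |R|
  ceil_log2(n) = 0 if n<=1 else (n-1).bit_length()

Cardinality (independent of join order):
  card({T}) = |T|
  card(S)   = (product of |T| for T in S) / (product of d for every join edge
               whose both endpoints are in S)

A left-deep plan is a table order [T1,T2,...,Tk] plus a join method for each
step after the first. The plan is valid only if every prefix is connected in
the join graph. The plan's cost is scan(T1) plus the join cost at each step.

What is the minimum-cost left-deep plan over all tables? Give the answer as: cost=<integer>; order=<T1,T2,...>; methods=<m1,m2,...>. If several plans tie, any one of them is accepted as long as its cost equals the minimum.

cost=7200; order=C,B,A; methods=hash,hash

Selinger DP (subsets sized 1..n):
  {C}: scan cost=300, card=300
  {B}: scan cost=200, card=200
  {A}: scan cost=100, card=100
  {BC}: card=2000; try (B,hash)→3800, (B,nl_idx)→4700, (C,merge)→5000, (B,merge)→5100, (C,hash)→5800, (C,nl)→60200 …(+1); best=3800 via (B,hash)
  {AB}: card=2000; try (A,hash)→1800, (B,merge)→2700, (A,merge)→2800, (B,nl_idx)→2900, (B,hash)→3400, (A,nl_idx)→3600 …(+2); best=1800 via (A,hash)
  {ABC}: card=20000; try (A,hash)→7200, (C,hash)→9200, (A,merge)→28600, (C,merge)→28800, (A,nl_idx)→37800, (A,nl)→203800 …(+1); best=7200 via (A,hash)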